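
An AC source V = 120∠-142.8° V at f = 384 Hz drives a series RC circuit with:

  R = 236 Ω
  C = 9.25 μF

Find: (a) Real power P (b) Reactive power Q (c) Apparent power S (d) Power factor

Step 1 — Angular frequency: ω = 2π·f = 2π·384 = 2413 rad/s.
Step 2 — Component impedances:
  R: Z = R = 236 Ω
  C: Z = 1/(jωC) = -j/(ω·C) = 0 - j44.81 Ω
Step 3 — Series combination: Z_total = R + C = 236 - j44.81 Ω = 240.2∠-10.8° Ω.
Step 4 — Source phasor: V = 120∠-142.8° V = -95.58 - j72.55 V.
Step 5 — Current: I = V / Z = -0.3346 - j0.3709 A = 0.4996∠-132.0° A.
Step 6 — Complex power: S = V·I* = 58.89 - j11.18 VA.
Step 7 — Real power: P = Re(S) = 58.89 W.
Step 8 — Reactive power: Q = Im(S) = -11.18 VAR.
Step 9 — Apparent power: |S| = 59.95 VA.
Step 10 — Power factor: PF = P/|S| = 0.9824 (leading).

(a) P = 58.89 W  (b) Q = -11.18 VAR  (c) S = 59.95 VA  (d) PF = 0.9824 (leading)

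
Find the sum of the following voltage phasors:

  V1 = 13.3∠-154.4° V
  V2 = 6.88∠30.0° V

Step 1 — Convert each phasor to rectangular form:
  V1 = 13.3·(cos(-154.4°) + j·sin(-154.4°)) = -11.99 - j5.747 V
  V2 = 6.88·(cos(30.0°) + j·sin(30.0°)) = 5.958 + j3.44 V
Step 2 — Sum components: V_total = -6.036 - j2.307 V.
Step 3 — Convert to polar: |V_total| = 6.462 V, ∠V_total = -159.1°.

V_total = 6.462∠-159.1° V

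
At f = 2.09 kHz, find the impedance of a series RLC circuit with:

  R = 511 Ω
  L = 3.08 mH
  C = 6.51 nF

Step 1 — Angular frequency: ω = 2π·f = 2π·2090 = 1.313e+04 rad/s.
Step 2 — Component impedances:
  R: Z = R = 511 Ω
  L: Z = jωL = j·1.313e+04·0.00308 = 0 + j40.45 Ω
  C: Z = 1/(jωC) = -j/(ω·C) = 0 - j1.17e+04 Ω
Step 3 — Series combination: Z_total = R + L + C = 511 - j1.166e+04 Ω = 1.167e+04∠-87.5° Ω.

Z = 511 - j1.166e+04 Ω = 1.167e+04∠-87.5° Ω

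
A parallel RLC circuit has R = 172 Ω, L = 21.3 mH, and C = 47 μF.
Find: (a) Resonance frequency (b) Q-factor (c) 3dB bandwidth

Step 1 — Resonance: ω₀ = 1/√(LC) = 1/√(0.0213·4.7e-05) = 999.5 rad/s.
Step 2 — f₀ = ω₀/(2π) = 159.1 Hz.
Step 3 — Parallel Q: Q = R/(ω₀L) = 172/(999.5·0.0213) = 8.08.
Step 4 — Bandwidth: Δω = ω₀/Q = 123.7 rad/s; BW = Δω/(2π) = 19.69 Hz.

(a) f₀ = 159.1 Hz  (b) Q = 8.08  (c) BW = 19.69 Hz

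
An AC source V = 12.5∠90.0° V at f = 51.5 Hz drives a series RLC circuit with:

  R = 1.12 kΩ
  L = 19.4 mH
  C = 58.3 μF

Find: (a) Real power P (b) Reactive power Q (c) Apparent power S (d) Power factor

Step 1 — Angular frequency: ω = 2π·f = 2π·51.5 = 323.6 rad/s.
Step 2 — Component impedances:
  R: Z = R = 1120 Ω
  L: Z = jωL = j·323.6·0.0194 = 0 + j6.278 Ω
  C: Z = 1/(jωC) = -j/(ω·C) = 0 - j53.01 Ω
Step 3 — Series combination: Z_total = R + L + C = 1120 - j46.73 Ω = 1121∠-2.4° Ω.
Step 4 — Source phasor: V = 12.5∠90.0° V = 0 + j12.5 V.
Step 5 — Current: I = V / Z = -0.0004649 + j0.01114 A = 0.01115∠92.4° A.
Step 6 — Complex power: S = V·I* = 0.1393 - j0.005811 VA.
Step 7 — Real power: P = Re(S) = 0.1393 W.
Step 8 — Reactive power: Q = Im(S) = -0.005811 VAR.
Step 9 — Apparent power: |S| = 0.1394 VA.
Step 10 — Power factor: PF = P/|S| = 0.9991 (leading).

(a) P = 0.1393 W  (b) Q = -0.005811 VAR  (c) S = 0.1394 VA  (d) PF = 0.9991 (leading)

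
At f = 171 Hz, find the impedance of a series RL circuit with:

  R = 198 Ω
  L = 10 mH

Step 1 — Angular frequency: ω = 2π·f = 2π·171 = 1074 rad/s.
Step 2 — Component impedances:
  R: Z = R = 198 Ω
  L: Z = jωL = j·1074·0.01 = 0 + j10.74 Ω
Step 3 — Series combination: Z_total = R + L = 198 + j10.74 Ω = 198.3∠3.1° Ω.

Z = 198 + j10.74 Ω = 198.3∠3.1° Ω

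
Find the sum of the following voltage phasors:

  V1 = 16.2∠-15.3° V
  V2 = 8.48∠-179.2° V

Step 1 — Convert each phasor to rectangular form:
  V1 = 16.2·(cos(-15.3°) + j·sin(-15.3°)) = 15.63 - j4.275 V
  V2 = 8.48·(cos(-179.2°) + j·sin(-179.2°)) = -8.479 - j0.1184 V
Step 2 — Sum components: V_total = 7.147 - j4.393 V.
Step 3 — Convert to polar: |V_total| = 8.389 V, ∠V_total = -31.6°.

V_total = 8.389∠-31.6° V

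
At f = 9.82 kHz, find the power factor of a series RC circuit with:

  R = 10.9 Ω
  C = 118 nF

Step 1 — Angular frequency: ω = 2π·f = 2π·9820 = 6.17e+04 rad/s.
Step 2 — Component impedances:
  R: Z = R = 10.9 Ω
  C: Z = 1/(jωC) = -j/(ω·C) = 0 - j137.3 Ω
Step 3 — Series combination: Z_total = R + C = 10.9 - j137.3 Ω = 137.8∠-85.5° Ω.
Step 4 — Power factor: PF = cos(φ) = Re(Z)/|Z| = 10.9/137.78 = 0.07911.
Step 5 — Type: Im(Z) = -137.3 ⇒ leading (phase φ = -85.5°).

PF = 0.07911 (leading, φ = -85.5°)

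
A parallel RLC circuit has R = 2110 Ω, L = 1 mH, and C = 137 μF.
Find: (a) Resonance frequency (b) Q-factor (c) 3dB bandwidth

Step 1 — Resonance: ω₀ = 1/√(LC) = 1/√(0.001·0.000137) = 2702 rad/s.
Step 2 — f₀ = ω₀/(2π) = 430 Hz.
Step 3 — Parallel Q: Q = R/(ω₀L) = 2110/(2702·0.001) = 781.
Step 4 — Bandwidth: Δω = ω₀/Q = 3.459 rad/s; BW = Δω/(2π) = 0.5506 Hz.

(a) f₀ = 430 Hz  (b) Q = 781  (c) BW = 0.5506 Hz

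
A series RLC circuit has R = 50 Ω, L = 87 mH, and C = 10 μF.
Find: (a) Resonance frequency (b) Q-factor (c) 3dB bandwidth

Step 1 — Resonance: ω₀ = 1/√(LC) = 1/√(0.087·1e-05) = 1072 rad/s.
Step 2 — f₀ = ω₀/(2π) = 170.6 Hz.
Step 3 — Series Q: Q = ω₀L/R = 1072·0.087/50 = 1.865.
Step 4 — Bandwidth: Δω = ω₀/Q = 574.7 rad/s; BW = Δω/(2π) = 91.47 Hz.

(a) f₀ = 170.6 Hz  (b) Q = 1.865  (c) BW = 91.47 Hz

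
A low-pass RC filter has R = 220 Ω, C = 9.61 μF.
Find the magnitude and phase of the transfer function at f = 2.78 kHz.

Step 1 — Angular frequency: ω = 2π·2780 = 1.747e+04 rad/s.
Step 2 — Transfer function: H(jω) = 1/(1 + jωRC).
Step 3 — Denominator: 1 + jωRC = 1 + j·1.747e+04·220·9.61e-06 = 1 + j36.93.
Step 4 — H = 0.0007327 - j0.02706.
Step 5 — Magnitude: |H| = 0.02707 (-31.4 dB); phase: φ = -88.4°.

|H| = 0.02707 (-31.4 dB), φ = -88.4°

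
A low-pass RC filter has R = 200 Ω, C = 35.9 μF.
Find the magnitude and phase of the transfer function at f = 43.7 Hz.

Step 1 — Angular frequency: ω = 2π·43.7 = 274.6 rad/s.
Step 2 — Transfer function: H(jω) = 1/(1 + jωRC).
Step 3 — Denominator: 1 + jωRC = 1 + j·274.6·200·3.59e-05 = 1 + j1.971.
Step 4 — H = 0.2046 - j0.4034.
Step 5 — Magnitude: |H| = 0.4524 (-6.9 dB); phase: φ = -63.1°.

|H| = 0.4524 (-6.9 dB), φ = -63.1°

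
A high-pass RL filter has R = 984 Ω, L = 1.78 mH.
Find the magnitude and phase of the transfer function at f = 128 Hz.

Step 1 — Angular frequency: ω = 2π·128 = 804.2 rad/s.
Step 2 — Transfer function: H(jω) = jωL/(R + jωL).
Step 3 — Numerator jωL = j·1.432; denominator R + jωL = 984 + j1.432.
Step 4 — H = 2.117e-06 + j0.001455.
Step 5 — Magnitude: |H| = 0.001455 (-56.7 dB); phase: φ = 89.9°.

|H| = 0.001455 (-56.7 dB), φ = 89.9°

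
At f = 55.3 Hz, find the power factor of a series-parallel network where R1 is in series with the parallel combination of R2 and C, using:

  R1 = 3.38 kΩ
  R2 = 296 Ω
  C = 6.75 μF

Step 1 — Angular frequency: ω = 2π·f = 2π·55.3 = 347.5 rad/s.
Step 2 — Component impedances:
  R1: Z = R = 3380 Ω
  R2: Z = R = 296 Ω
  C: Z = 1/(jωC) = -j/(ω·C) = 0 - j426.4 Ω
Step 3 — Parallel branch: R2 || C = 1/(1/R2 + 1/C) = 199.7 - j138.7 Ω.
Step 4 — Series with R1: Z_total = R1 + (R2 || C) = 3580 - j138.7 Ω = 3582∠-2.2° Ω.
Step 5 — Power factor: PF = cos(φ) = Re(Z)/|Z| = 3579.74/3582.42 = 0.9993.
Step 6 — Type: Im(Z) = -138.7 ⇒ leading (phase φ = -2.2°).

PF = 0.9993 (leading, φ = -2.2°)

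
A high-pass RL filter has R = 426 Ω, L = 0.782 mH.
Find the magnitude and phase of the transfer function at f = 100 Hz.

Step 1 — Angular frequency: ω = 2π·100 = 628.3 rad/s.
Step 2 — Transfer function: H(jω) = jωL/(R + jωL).
Step 3 — Numerator jωL = j·0.4913; denominator R + jωL = 426 + j0.4913.
Step 4 — H = 1.33e-06 + j0.001153.
Step 5 — Magnitude: |H| = 0.001153 (-58.8 dB); phase: φ = 89.9°.

|H| = 0.001153 (-58.8 dB), φ = 89.9°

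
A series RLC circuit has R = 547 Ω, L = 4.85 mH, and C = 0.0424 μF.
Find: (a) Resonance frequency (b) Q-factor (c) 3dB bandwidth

Step 1 — Resonance condition Im(Z)=0 gives ω₀ = 1/√(LC).
Step 2 — ω₀ = 1/√(0.00485·4.24e-08) = 6.973e+04 rad/s.
Step 3 — f₀ = ω₀/(2π) = 1.11e+04 Hz.
Step 4 — Series Q: Q = ω₀L/R = 6.973e+04·0.00485/547 = 0.6183.
Step 5 — 3dB bandwidth: Δω = ω₀/Q = 1.128e+05 rad/s; BW = Δω/(2π) = 1.795e+04 Hz.

(a) f₀ = 1.11e+04 Hz  (b) Q = 0.6183  (c) BW = 1.795e+04 Hz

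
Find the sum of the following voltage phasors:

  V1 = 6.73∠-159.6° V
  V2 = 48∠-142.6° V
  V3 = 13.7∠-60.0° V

Step 1 — Convert each phasor to rectangular form:
  V1 = 6.73·(cos(-159.6°) + j·sin(-159.6°)) = -6.308 - j2.346 V
  V2 = 48·(cos(-142.6°) + j·sin(-142.6°)) = -38.13 - j29.15 V
  V3 = 13.7·(cos(-60.0°) + j·sin(-60.0°)) = 6.85 - j11.86 V
Step 2 — Sum components: V_total = -37.59 - j43.36 V.
Step 3 — Convert to polar: |V_total| = 57.39 V, ∠V_total = -130.9°.

V_total = 57.39∠-130.9° V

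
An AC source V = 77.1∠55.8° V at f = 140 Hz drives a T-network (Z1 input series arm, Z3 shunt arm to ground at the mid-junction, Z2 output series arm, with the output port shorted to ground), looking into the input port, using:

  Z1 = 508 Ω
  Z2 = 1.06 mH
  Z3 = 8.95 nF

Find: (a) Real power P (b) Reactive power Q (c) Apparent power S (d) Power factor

Step 1 — Angular frequency: ω = 2π·f = 2π·140 = 879.6 rad/s.
Step 2 — Component impedances:
  Z1: Z = R = 508 Ω
  Z2: Z = jωL = j·879.6·0.00106 = 0 + j0.9324 Ω
  Z3: Z = 1/(jωC) = -j/(ω·C) = 0 - j1.27e+05 Ω
Step 3 — With the output port shorted to ground, the output series arm Z2 runs from the junction to ground; the shunt arm Z3 also runs from the junction to ground. They appear in parallel: Z3 || Z2 = 0 + j0.9324 Ω.
Step 4 — Series with input arm Z1: Z_in = Z1 + (Z3 || Z2) = 508 + j0.9324 Ω = 508∠0.1° Ω.
Step 5 — Source phasor: V = 77.1∠55.8° V = 43.34 + j63.77 V.
Step 6 — Current: I = V / Z = 0.08554 + j0.1254 A = 0.1518∠55.7° A.
Step 7 — Complex power: S = V·I* = 11.7 + j0.02148 VA.
Step 8 — Real power: P = Re(S) = 11.7 W.
Step 9 — Reactive power: Q = Im(S) = 0.02148 VAR.
Step 10 — Apparent power: |S| = 11.7 VA.
Step 11 — Power factor: PF = P/|S| = 1 (lagging).

(a) P = 11.7 W  (b) Q = 0.02148 VAR  (c) S = 11.7 VA  (d) PF = 1 (lagging)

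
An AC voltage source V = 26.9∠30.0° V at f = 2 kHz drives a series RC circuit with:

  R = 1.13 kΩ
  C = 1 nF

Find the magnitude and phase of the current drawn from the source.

Step 1 — Angular frequency: ω = 2π·f = 2π·2000 = 1.257e+04 rad/s.
Step 2 — Component impedances:
  R: Z = R = 1130 Ω
  C: Z = 1/(jωC) = -j/(ω·C) = 0 - j7.958e+04 Ω
Step 3 — Series combination: Z_total = R + C = 1130 - j7.958e+04 Ω = 7.959e+04∠-89.2° Ω.
Step 4 — Source phasor: V = 26.9∠30.0° V = 23.3 + j13.45 V.
Step 5 — Ohm's law: I = V / Z_total = (23.3 + j13.45) / (1130 - j7.958e+04) = -0.0001648 + j0.0002951 A.
Step 6 — Convert to polar: |I| = 0.000338 A, ∠I = 119.2°.

I = 0.000338∠119.2° A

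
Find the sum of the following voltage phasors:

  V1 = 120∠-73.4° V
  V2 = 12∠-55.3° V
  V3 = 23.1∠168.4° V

Step 1 — Convert each phasor to rectangular form:
  V1 = 120·(cos(-73.4°) + j·sin(-73.4°)) = 34.28 - j115 V
  V2 = 12·(cos(-55.3°) + j·sin(-55.3°)) = 6.831 - j9.866 V
  V3 = 23.1·(cos(168.4°) + j·sin(168.4°)) = -22.63 + j4.645 V
Step 2 — Sum components: V_total = 18.49 - j120.2 V.
Step 3 — Convert to polar: |V_total| = 121.6 V, ∠V_total = -81.3°.

V_total = 121.6∠-81.3° V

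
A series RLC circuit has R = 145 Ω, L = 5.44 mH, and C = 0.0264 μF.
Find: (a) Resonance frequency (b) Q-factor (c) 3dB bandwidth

Step 1 — Resonance: ω₀ = 1/√(LC) = 1/√(0.00544·2.64e-08) = 8.344e+04 rad/s.
Step 2 — f₀ = ω₀/(2π) = 1.328e+04 Hz.
Step 3 — Series Q: Q = ω₀L/R = 8.344e+04·0.00544/145 = 3.131.
Step 4 — Bandwidth: Δω = ω₀/Q = 2.665e+04 rad/s; BW = Δω/(2π) = 4242 Hz.

(a) f₀ = 1.328e+04 Hz  (b) Q = 3.131  (c) BW = 4242 Hz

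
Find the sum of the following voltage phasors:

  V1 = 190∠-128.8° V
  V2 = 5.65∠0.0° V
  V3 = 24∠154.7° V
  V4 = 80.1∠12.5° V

Step 1 — Convert each phasor to rectangular form:
  V1 = 190·(cos(-128.8°) + j·sin(-128.8°)) = -119.1 - j148.1 V
  V2 = 5.65·(cos(0.0°) + j·sin(0.0°)) = 5.65 V
  V3 = 24·(cos(154.7°) + j·sin(154.7°)) = -21.7 + j10.26 V
  V4 = 80.1·(cos(12.5°) + j·sin(12.5°)) = 78.2 + j17.34 V
Step 2 — Sum components: V_total = -56.9 - j120.5 V.
Step 3 — Convert to polar: |V_total| = 133.2 V, ∠V_total = -115.3°.

V_total = 133.2∠-115.3° V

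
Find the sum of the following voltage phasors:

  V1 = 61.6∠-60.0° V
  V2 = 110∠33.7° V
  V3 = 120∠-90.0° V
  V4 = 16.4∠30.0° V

Step 1 — Convert each phasor to rectangular form:
  V1 = 61.6·(cos(-60.0°) + j·sin(-60.0°)) = 30.8 - j53.35 V
  V2 = 110·(cos(33.7°) + j·sin(33.7°)) = 91.51 + j61.03 V
  V3 = 120·(cos(-90.0°) + j·sin(-90.0°)) = 0 - j120 V
  V4 = 16.4·(cos(30.0°) + j·sin(30.0°)) = 14.2 + j8.2 V
Step 2 — Sum components: V_total = 136.5 - j104.1 V.
Step 3 — Convert to polar: |V_total| = 171.7 V, ∠V_total = -37.3°.

V_total = 171.7∠-37.3° V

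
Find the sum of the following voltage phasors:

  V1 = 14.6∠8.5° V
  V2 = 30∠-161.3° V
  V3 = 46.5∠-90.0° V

Step 1 — Convert each phasor to rectangular form:
  V1 = 14.6·(cos(8.5°) + j·sin(8.5°)) = 14.44 + j2.158 V
  V2 = 30·(cos(-161.3°) + j·sin(-161.3°)) = -28.42 - j9.618 V
  V3 = 46.5·(cos(-90.0°) + j·sin(-90.0°)) = 0 - j46.5 V
Step 2 — Sum components: V_total = -13.98 - j53.96 V.
Step 3 — Convert to polar: |V_total| = 55.74 V, ∠V_total = -104.5°.

V_total = 55.74∠-104.5° V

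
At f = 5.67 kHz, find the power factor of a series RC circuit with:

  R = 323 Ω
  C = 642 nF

Step 1 — Angular frequency: ω = 2π·f = 2π·5670 = 3.563e+04 rad/s.
Step 2 — Component impedances:
  R: Z = R = 323 Ω
  C: Z = 1/(jωC) = -j/(ω·C) = 0 - j43.72 Ω
Step 3 — Series combination: Z_total = R + C = 323 - j43.72 Ω = 325.9∠-7.7° Ω.
Step 4 — Power factor: PF = cos(φ) = Re(Z)/|Z| = 323/325.946 = 0.991.
Step 5 — Type: Im(Z) = -43.72 ⇒ leading (phase φ = -7.7°).

PF = 0.991 (leading, φ = -7.7°)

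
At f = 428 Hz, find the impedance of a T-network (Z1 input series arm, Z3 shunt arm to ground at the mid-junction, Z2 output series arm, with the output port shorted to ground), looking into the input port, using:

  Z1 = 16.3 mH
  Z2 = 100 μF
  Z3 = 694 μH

Step 1 — Angular frequency: ω = 2π·f = 2π·428 = 2689 rad/s.
Step 2 — Component impedances:
  Z1: Z = jωL = j·2689·0.0163 = 0 + j43.83 Ω
  Z2: Z = 1/(jωC) = -j/(ω·C) = 0 - j3.719 Ω
  Z3: Z = jωL = j·2689·0.000694 = 0 + j1.866 Ω
Step 3 — With the output port shorted to ground, the output series arm Z2 runs from the junction to ground; the shunt arm Z3 also runs from the junction to ground. They appear in parallel: Z3 || Z2 = 0 + j3.747 Ω.
Step 4 — Series with input arm Z1: Z_in = Z1 + (Z3 || Z2) = 0 + j47.58 Ω = 47.58∠90.0° Ω.

Z = 0 + j47.58 Ω = 47.58∠90.0° Ω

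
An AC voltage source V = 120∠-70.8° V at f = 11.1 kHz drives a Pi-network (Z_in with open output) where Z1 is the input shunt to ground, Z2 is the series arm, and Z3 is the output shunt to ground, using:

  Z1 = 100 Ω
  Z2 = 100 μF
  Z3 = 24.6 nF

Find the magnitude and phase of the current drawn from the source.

Step 1 — Angular frequency: ω = 2π·f = 2π·1.11e+04 = 6.974e+04 rad/s.
Step 2 — Component impedances:
  Z1: Z = R = 100 Ω
  Z2: Z = 1/(jωC) = -j/(ω·C) = 0 - j0.1434 Ω
  Z3: Z = 1/(jωC) = -j/(ω·C) = 0 - j582.9 Ω
Step 3 — With open output, the series arm Z2 and the output shunt Z3 appear in series to ground: Z2 + Z3 = 0 - j583 Ω.
Step 4 — Parallel with input shunt Z1: Z_in = Z1 || (Z2 + Z3) = 97.14 - j16.66 Ω = 98.56∠-9.7° Ω.
Step 5 — Source phasor: V = 120∠-70.8° V = 39.46 - j113.3 V.
Step 6 — Ohm's law: I = V / Z_total = (39.46 - j113.3) / (97.14 - j16.66) = 0.589 - j1.066 A.
Step 7 — Convert to polar: |I| = 1.218 A, ∠I = -61.1°.

I = 1.218∠-61.1° A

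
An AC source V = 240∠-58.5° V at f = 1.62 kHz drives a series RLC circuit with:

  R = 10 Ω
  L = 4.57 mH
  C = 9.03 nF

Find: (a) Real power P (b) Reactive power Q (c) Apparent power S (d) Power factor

Step 1 — Angular frequency: ω = 2π·f = 2π·1620 = 1.018e+04 rad/s.
Step 2 — Component impedances:
  R: Z = R = 10 Ω
  L: Z = jωL = j·1.018e+04·0.00457 = 0 + j46.52 Ω
  C: Z = 1/(jωC) = -j/(ω·C) = 0 - j1.088e+04 Ω
Step 3 — Series combination: Z_total = R + L + C = 10 - j1.083e+04 Ω = 1.083e+04∠-89.9° Ω.
Step 4 — Source phasor: V = 240∠-58.5° V = 125.4 - j204.6 V.
Step 5 — Current: I = V / Z = 0.0189 + j0.01156 A = 0.02215∠31.4° A.
Step 6 — Complex power: S = V·I* = 0.004908 - j5.317 VA.
Step 7 — Real power: P = Re(S) = 0.004908 W.
Step 8 — Reactive power: Q = Im(S) = -5.317 VAR.
Step 9 — Apparent power: |S| = 5.317 VA.
Step 10 — Power factor: PF = P/|S| = 0.0009231 (leading).

(a) P = 0.004908 W  (b) Q = -5.317 VAR  (c) S = 5.317 VA  (d) PF = 0.0009231 (leading)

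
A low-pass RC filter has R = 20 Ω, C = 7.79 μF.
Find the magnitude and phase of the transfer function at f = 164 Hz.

Step 1 — Angular frequency: ω = 2π·164 = 1030 rad/s.
Step 2 — Transfer function: H(jω) = 1/(1 + jωRC).
Step 3 — Denominator: 1 + jωRC = 1 + j·1030·20·7.79e-06 = 1 + j0.1605.
Step 4 — H = 0.9749 - j0.1565.
Step 5 — Magnitude: |H| = 0.9874 (-0.1 dB); phase: φ = -9.1°.

|H| = 0.9874 (-0.1 dB), φ = -9.1°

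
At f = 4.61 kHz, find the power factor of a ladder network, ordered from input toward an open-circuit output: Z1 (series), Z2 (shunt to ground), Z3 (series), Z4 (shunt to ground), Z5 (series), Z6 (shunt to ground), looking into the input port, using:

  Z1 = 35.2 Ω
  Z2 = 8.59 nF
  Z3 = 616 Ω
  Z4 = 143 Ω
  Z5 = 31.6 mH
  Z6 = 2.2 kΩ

Step 1 — Angular frequency: ω = 2π·f = 2π·4610 = 2.897e+04 rad/s.
Step 2 — Component impedances:
  Z1: Z = R = 35.2 Ω
  Z2: Z = 1/(jωC) = -j/(ω·C) = 0 - j4019 Ω
  Z3: Z = R = 616 Ω
  Z4: Z = R = 143 Ω
  Z5: Z = jωL = j·2.897e+04·0.0316 = 0 + j915.3 Ω
  Z6: Z = R = 2200 Ω
Step 3 — Ladder network (open output): work backward from the far end, alternating series and parallel combinations. Z_in = 762.3 - j133.1 Ω = 773.8∠-9.9° Ω.
Step 4 — Power factor: PF = cos(φ) = Re(Z)/|Z| = 762.3/773.8 = 0.9851.
Step 5 — Type: Im(Z) = -133.1 ⇒ leading (phase φ = -9.9°).

PF = 0.9851 (leading, φ = -9.9°)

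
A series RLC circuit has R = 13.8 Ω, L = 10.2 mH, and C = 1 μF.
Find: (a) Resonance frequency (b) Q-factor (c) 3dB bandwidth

Step 1 — Resonance condition Im(Z)=0 gives ω₀ = 1/√(LC).
Step 2 — ω₀ = 1/√(0.0102·1e-06) = 9901 rad/s.
Step 3 — f₀ = ω₀/(2π) = 1576 Hz.
Step 4 — Series Q: Q = ω₀L/R = 9901·0.0102/13.8 = 7.318.
Step 5 — 3dB bandwidth: Δω = ω₀/Q = 1353 rad/s; BW = Δω/(2π) = 215.3 Hz.

(a) f₀ = 1576 Hz  (b) Q = 7.318  (c) BW = 215.3 Hz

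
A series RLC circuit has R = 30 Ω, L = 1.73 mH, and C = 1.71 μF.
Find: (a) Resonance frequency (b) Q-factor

Step 1 — Resonance condition Im(Z)=0 gives ω₀ = 1/√(LC).
Step 2 — ω₀ = 1/√(0.00173·1.71e-06) = 1.839e+04 rad/s.
Step 3 — f₀ = ω₀/(2π) = 2926 Hz.
Step 4 — Series Q: Q = ω₀L/R = 1.839e+04·0.00173/30 = 1.06.

(a) f₀ = 2926 Hz  (b) Q = 1.06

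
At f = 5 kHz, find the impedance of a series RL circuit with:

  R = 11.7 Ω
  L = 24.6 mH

Step 1 — Angular frequency: ω = 2π·f = 2π·5000 = 3.142e+04 rad/s.
Step 2 — Component impedances:
  R: Z = R = 11.7 Ω
  L: Z = jωL = j·3.142e+04·0.0246 = 0 + j772.8 Ω
Step 3 — Series combination: Z_total = R + L = 11.7 + j772.8 Ω = 772.9∠89.1° Ω.

Z = 11.7 + j772.8 Ω = 772.9∠89.1° Ω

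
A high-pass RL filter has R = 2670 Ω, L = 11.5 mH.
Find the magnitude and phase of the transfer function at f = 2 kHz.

Step 1 — Angular frequency: ω = 2π·2000 = 1.257e+04 rad/s.
Step 2 — Transfer function: H(jω) = jωL/(R + jωL).
Step 3 — Numerator jωL = j·144.5; denominator R + jωL = 2670 + j144.5.
Step 4 — H = 0.002921 + j0.05397.
Step 5 — Magnitude: |H| = 0.05405 (-25.3 dB); phase: φ = 86.9°.

|H| = 0.05405 (-25.3 dB), φ = 86.9°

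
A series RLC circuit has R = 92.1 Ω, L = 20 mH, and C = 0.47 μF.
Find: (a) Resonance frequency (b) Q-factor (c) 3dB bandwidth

Step 1 — Resonance condition Im(Z)=0 gives ω₀ = 1/√(LC).
Step 2 — ω₀ = 1/√(0.02·4.7e-07) = 1.031e+04 rad/s.
Step 3 — f₀ = ω₀/(2π) = 1642 Hz.
Step 4 — Series Q: Q = ω₀L/R = 1.031e+04·0.02/92.1 = 2.24.
Step 5 — 3dB bandwidth: Δω = ω₀/Q = 4605 rad/s; BW = Δω/(2π) = 732.9 Hz.

(a) f₀ = 1642 Hz  (b) Q = 2.24  (c) BW = 732.9 Hz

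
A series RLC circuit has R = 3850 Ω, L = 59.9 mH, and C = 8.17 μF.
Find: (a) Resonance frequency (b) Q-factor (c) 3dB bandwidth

Step 1 — Resonance condition Im(Z)=0 gives ω₀ = 1/√(LC).
Step 2 — ω₀ = 1/√(0.0599·8.17e-06) = 1429 rad/s.
Step 3 — f₀ = ω₀/(2π) = 227.5 Hz.
Step 4 — Series Q: Q = ω₀L/R = 1429·0.0599/3850 = 0.02224.
Step 5 — 3dB bandwidth: Δω = ω₀/Q = 6.427e+04 rad/s; BW = Δω/(2π) = 1.023e+04 Hz.

(a) f₀ = 227.5 Hz  (b) Q = 0.02224  (c) BW = 1.023e+04 Hz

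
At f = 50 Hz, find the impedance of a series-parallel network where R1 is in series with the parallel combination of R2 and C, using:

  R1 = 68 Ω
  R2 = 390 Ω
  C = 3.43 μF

Step 1 — Angular frequency: ω = 2π·f = 2π·50 = 314.2 rad/s.
Step 2 — Component impedances:
  R1: Z = R = 68 Ω
  R2: Z = R = 390 Ω
  C: Z = 1/(jωC) = -j/(ω·C) = 0 - j928 Ω
Step 3 — Parallel branch: R2 || C = 1/(1/R2 + 1/C) = 331.5 - j139.3 Ω.
Step 4 — Series with R1: Z_total = R1 + (R2 || C) = 399.5 - j139.3 Ω = 423.1∠-19.2° Ω.

Z = 399.5 - j139.3 Ω = 423.1∠-19.2° Ω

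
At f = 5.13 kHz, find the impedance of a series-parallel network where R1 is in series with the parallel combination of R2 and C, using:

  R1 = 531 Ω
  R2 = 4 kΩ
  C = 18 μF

Step 1 — Angular frequency: ω = 2π·f = 2π·5130 = 3.223e+04 rad/s.
Step 2 — Component impedances:
  R1: Z = R = 531 Ω
  R2: Z = R = 4000 Ω
  C: Z = 1/(jωC) = -j/(ω·C) = 0 - j1.724 Ω
Step 3 — Parallel branch: R2 || C = 1/(1/R2 + 1/C) = 0.0007427 - j1.724 Ω.
Step 4 — Series with R1: Z_total = R1 + (R2 || C) = 531 - j1.724 Ω = 531∠-0.2° Ω.

Z = 531 - j1.724 Ω = 531∠-0.2° Ω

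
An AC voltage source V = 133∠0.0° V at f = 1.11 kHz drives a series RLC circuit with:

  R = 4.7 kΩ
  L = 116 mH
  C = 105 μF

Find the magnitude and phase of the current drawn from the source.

Step 1 — Angular frequency: ω = 2π·f = 2π·1110 = 6974 rad/s.
Step 2 — Component impedances:
  R: Z = R = 4700 Ω
  L: Z = jωL = j·6974·0.116 = 0 + j809 Ω
  C: Z = 1/(jωC) = -j/(ω·C) = 0 - j1.366 Ω
Step 3 — Series combination: Z_total = R + L + C = 4700 + j807.7 Ω = 4769∠9.8° Ω.
Step 4 — Source phasor: V = 133∠0.0° V = 133 V.
Step 5 — Ohm's law: I = V / Z_total = (133) / (4700 + j807.7) = 0.02749 - j0.004723 A.
Step 6 — Convert to polar: |I| = 0.02789 A, ∠I = -9.8°.

I = 0.02789∠-9.8° A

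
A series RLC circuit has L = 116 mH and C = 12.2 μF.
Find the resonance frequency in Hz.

Step 1 — Resonance condition Im(Z)=0 gives ω₀ = 1/√(LC).
Step 2 — ω₀ = 1/√(0.116·1.22e-05) = 840.6 rad/s.
Step 3 — f₀ = ω₀/(2π) = 133.8 Hz.

f₀ = 133.8 Hz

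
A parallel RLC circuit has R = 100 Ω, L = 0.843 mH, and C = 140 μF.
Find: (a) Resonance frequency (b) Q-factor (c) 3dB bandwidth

Step 1 — Resonance: ω₀ = 1/√(LC) = 1/√(0.000843·0.00014) = 2911 rad/s.
Step 2 — f₀ = ω₀/(2π) = 463.3 Hz.
Step 3 — Parallel Q: Q = R/(ω₀L) = 100/(2911·0.000843) = 40.75.
Step 4 — Bandwidth: Δω = ω₀/Q = 71.43 rad/s; BW = Δω/(2π) = 11.37 Hz.

(a) f₀ = 463.3 Hz  (b) Q = 40.75  (c) BW = 11.37 Hz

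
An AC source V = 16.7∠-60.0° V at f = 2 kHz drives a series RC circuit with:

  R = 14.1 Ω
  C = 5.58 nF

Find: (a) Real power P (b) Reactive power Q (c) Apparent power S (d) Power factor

Step 1 — Angular frequency: ω = 2π·f = 2π·2000 = 1.257e+04 rad/s.
Step 2 — Component impedances:
  R: Z = R = 14.1 Ω
  C: Z = 1/(jωC) = -j/(ω·C) = 0 - j1.426e+04 Ω
Step 3 — Series combination: Z_total = R + C = 14.1 - j1.426e+04 Ω = 1.426e+04∠-89.9° Ω.
Step 4 — Source phasor: V = 16.7∠-60.0° V = 8.35 - j14.46 V.
Step 5 — Current: I = V / Z = 0.001015 + j0.0005845 A = 0.001171∠29.9° A.
Step 6 — Complex power: S = V·I* = 1.933e-05 - j0.01956 VA.
Step 7 — Real power: P = Re(S) = 1.933e-05 W.
Step 8 — Reactive power: Q = Im(S) = -0.01956 VAR.
Step 9 — Apparent power: |S| = 0.01956 VA.
Step 10 — Power factor: PF = P/|S| = 0.0009887 (leading).

(a) P = 1.933e-05 W  (b) Q = -0.01956 VAR  (c) S = 0.01956 VA  (d) PF = 0.0009887 (leading)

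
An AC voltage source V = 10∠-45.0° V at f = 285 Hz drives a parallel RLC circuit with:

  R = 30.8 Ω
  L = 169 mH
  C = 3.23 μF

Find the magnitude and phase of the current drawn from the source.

Step 1 — Angular frequency: ω = 2π·f = 2π·285 = 1791 rad/s.
Step 2 — Component impedances:
  R: Z = R = 30.8 Ω
  L: Z = jωL = j·1791·0.169 = 0 + j302.6 Ω
  C: Z = 1/(jωC) = -j/(ω·C) = 0 - j172.9 Ω
Step 3 — Parallel combination: 1/Z_total = 1/R + 1/L + 1/C; Z_total = 30.62 - j2.339 Ω = 30.71∠-4.4° Ω.
Step 4 — Source phasor: V = 10∠-45.0° V = 7.071 - j7.071 V.
Step 5 — Ohm's law: I = V / Z_total = (7.071 - j7.071) / (30.62 - j2.339) = 0.2471 - j0.212 A.
Step 6 — Convert to polar: |I| = 0.3256 A, ∠I = -40.6°.

I = 0.3256∠-40.6° A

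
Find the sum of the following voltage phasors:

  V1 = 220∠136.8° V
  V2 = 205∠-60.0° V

Step 1 — Convert each phasor to rectangular form:
  V1 = 220·(cos(136.8°) + j·sin(136.8°)) = -160.4 + j150.6 V
  V2 = 205·(cos(-60.0°) + j·sin(-60.0°)) = 102.5 - j177.5 V
Step 2 — Sum components: V_total = -57.87 - j26.93 V.
Step 3 — Convert to polar: |V_total| = 63.83 V, ∠V_total = -155.0°.

V_total = 63.83∠-155.0° V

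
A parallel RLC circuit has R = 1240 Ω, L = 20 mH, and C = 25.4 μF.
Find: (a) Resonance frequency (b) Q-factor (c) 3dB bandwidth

Step 1 — Resonance: ω₀ = 1/√(LC) = 1/√(0.02·2.54e-05) = 1403 rad/s.
Step 2 — f₀ = ω₀/(2π) = 223.3 Hz.
Step 3 — Parallel Q: Q = R/(ω₀L) = 1240/(1403·0.02) = 44.19.
Step 4 — Bandwidth: Δω = ω₀/Q = 31.75 rad/s; BW = Δω/(2π) = 5.053 Hz.

(a) f₀ = 223.3 Hz  (b) Q = 44.19  (c) BW = 5.053 Hz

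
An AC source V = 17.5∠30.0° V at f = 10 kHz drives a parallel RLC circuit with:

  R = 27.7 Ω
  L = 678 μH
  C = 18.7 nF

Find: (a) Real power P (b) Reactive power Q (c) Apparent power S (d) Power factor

Step 1 — Angular frequency: ω = 2π·f = 2π·1e+04 = 6.283e+04 rad/s.
Step 2 — Component impedances:
  R: Z = R = 27.7 Ω
  L: Z = jωL = j·6.283e+04·0.000678 = 0 + j42.6 Ω
  C: Z = 1/(jωC) = -j/(ω·C) = 0 - j851.1 Ω
Step 3 — Parallel combination: 1/Z_total = 1/R + 1/L + 1/C; Z_total = 20.05 + j12.38 Ω = 23.57∠31.7° Ω.
Step 4 — Source phasor: V = 17.5∠30.0° V = 15.16 + j8.75 V.
Step 5 — Current: I = V / Z = 0.7422 - j0.02207 A = 0.7426∠-1.7° A.
Step 6 — Complex power: S = V·I* = 11.06 + j6.829 VA.
Step 7 — Real power: P = Re(S) = 11.06 W.
Step 8 — Reactive power: Q = Im(S) = 6.829 VAR.
Step 9 — Apparent power: |S| = 13 VA.
Step 10 — Power factor: PF = P/|S| = 0.8508 (lagging).

(a) P = 11.06 W  (b) Q = 6.829 VAR  (c) S = 13 VA  (d) PF = 0.8508 (lagging)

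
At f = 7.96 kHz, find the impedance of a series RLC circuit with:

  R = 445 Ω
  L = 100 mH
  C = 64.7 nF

Step 1 — Angular frequency: ω = 2π·f = 2π·7960 = 5.001e+04 rad/s.
Step 2 — Component impedances:
  R: Z = R = 445 Ω
  L: Z = jωL = j·5.001e+04·0.1 = 0 + j5001 Ω
  C: Z = 1/(jωC) = -j/(ω·C) = 0 - j309 Ω
Step 3 — Series combination: Z_total = R + L + C = 445 + j4692 Ω = 4713∠84.6° Ω.

Z = 445 + j4692 Ω = 4713∠84.6° Ω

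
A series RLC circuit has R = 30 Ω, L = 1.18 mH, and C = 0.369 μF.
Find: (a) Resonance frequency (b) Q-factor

Step 1 — Resonance condition Im(Z)=0 gives ω₀ = 1/√(LC).
Step 2 — ω₀ = 1/√(0.00118·3.69e-07) = 4.792e+04 rad/s.
Step 3 — f₀ = ω₀/(2π) = 7627 Hz.
Step 4 — Series Q: Q = ω₀L/R = 4.792e+04·0.00118/30 = 1.885.

(a) f₀ = 7627 Hz  (b) Q = 1.885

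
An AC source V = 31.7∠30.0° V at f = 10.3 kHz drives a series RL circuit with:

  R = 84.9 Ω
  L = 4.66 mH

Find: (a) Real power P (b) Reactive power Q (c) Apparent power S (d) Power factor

Step 1 — Angular frequency: ω = 2π·f = 2π·1.03e+04 = 6.472e+04 rad/s.
Step 2 — Component impedances:
  R: Z = R = 84.9 Ω
  L: Z = jωL = j·6.472e+04·0.00466 = 0 + j301.6 Ω
Step 3 — Series combination: Z_total = R + L = 84.9 + j301.6 Ω = 313.3∠74.3° Ω.
Step 4 — Source phasor: V = 31.7∠30.0° V = 27.45 + j15.85 V.
Step 5 — Current: I = V / Z = 0.07244 - j0.07064 A = 0.1012∠-44.3° A.
Step 6 — Complex power: S = V·I* = 0.8692 + j3.087 VA.
Step 7 — Real power: P = Re(S) = 0.8692 W.
Step 8 — Reactive power: Q = Im(S) = 3.087 VAR.
Step 9 — Apparent power: |S| = 3.207 VA.
Step 10 — Power factor: PF = P/|S| = 0.271 (lagging).

(a) P = 0.8692 W  (b) Q = 3.087 VAR  (c) S = 3.207 VA  (d) PF = 0.271 (lagging)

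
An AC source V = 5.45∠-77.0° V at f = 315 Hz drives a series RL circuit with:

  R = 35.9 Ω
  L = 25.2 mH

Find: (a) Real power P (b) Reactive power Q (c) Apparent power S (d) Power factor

Step 1 — Angular frequency: ω = 2π·f = 2π·315 = 1979 rad/s.
Step 2 — Component impedances:
  R: Z = R = 35.9 Ω
  L: Z = jωL = j·1979·0.0252 = 0 + j49.88 Ω
Step 3 — Series combination: Z_total = R + L = 35.9 + j49.88 Ω = 61.45∠54.3° Ω.
Step 4 — Source phasor: V = 5.45∠-77.0° V = 1.226 - j5.31 V.
Step 5 — Current: I = V / Z = -0.05848 - j0.06667 A = 0.08869∠-131.3° A.
Step 6 — Complex power: S = V·I* = 0.2824 + j0.3923 VA.
Step 7 — Real power: P = Re(S) = 0.2824 W.
Step 8 — Reactive power: Q = Im(S) = 0.3923 VAR.
Step 9 — Apparent power: |S| = 0.4833 VA.
Step 10 — Power factor: PF = P/|S| = 0.5842 (lagging).

(a) P = 0.2824 W  (b) Q = 0.3923 VAR  (c) S = 0.4833 VA  (d) PF = 0.5842 (lagging)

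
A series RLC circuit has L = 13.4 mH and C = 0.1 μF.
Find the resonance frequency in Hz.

Step 1 — Resonance condition Im(Z)=0 gives ω₀ = 1/√(LC).
Step 2 — ω₀ = 1/√(0.0134·1e-07) = 2.732e+04 rad/s.
Step 3 — f₀ = ω₀/(2π) = 4348 Hz.

f₀ = 4348 Hz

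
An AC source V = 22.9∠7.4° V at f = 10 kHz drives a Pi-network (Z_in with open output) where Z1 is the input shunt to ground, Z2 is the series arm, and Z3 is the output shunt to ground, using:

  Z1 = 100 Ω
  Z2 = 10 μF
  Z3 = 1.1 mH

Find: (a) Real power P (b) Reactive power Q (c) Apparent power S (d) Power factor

Step 1 — Angular frequency: ω = 2π·f = 2π·1e+04 = 6.283e+04 rad/s.
Step 2 — Component impedances:
  Z1: Z = R = 100 Ω
  Z2: Z = 1/(jωC) = -j/(ω·C) = 0 - j1.592 Ω
  Z3: Z = jωL = j·6.283e+04·0.0011 = 0 + j69.12 Ω
Step 3 — With open output, the series arm Z2 and the output shunt Z3 appear in series to ground: Z2 + Z3 = 0 + j67.52 Ω.
Step 4 — Parallel with input shunt Z1: Z_in = Z1 || (Z2 + Z3) = 31.32 + j46.38 Ω = 55.96∠56.0° Ω.
Step 5 — Source phasor: V = 22.9∠7.4° V = 22.71 + j2.949 V.
Step 6 — Current: I = V / Z = 0.2708 - j0.3068 A = 0.4092∠-48.6° A.
Step 7 — Complex power: S = V·I* = 5.244 + j7.766 VA.
Step 8 — Real power: P = Re(S) = 5.244 W.
Step 9 — Reactive power: Q = Im(S) = 7.766 VAR.
Step 10 — Apparent power: |S| = 9.371 VA.
Step 11 — Power factor: PF = P/|S| = 0.5596 (lagging).

(a) P = 5.244 W  (b) Q = 7.766 VAR  (c) S = 9.371 VA  (d) PF = 0.5596 (lagging)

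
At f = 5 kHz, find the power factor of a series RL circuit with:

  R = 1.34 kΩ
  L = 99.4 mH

Step 1 — Angular frequency: ω = 2π·f = 2π·5000 = 3.142e+04 rad/s.
Step 2 — Component impedances:
  R: Z = R = 1340 Ω
  L: Z = jωL = j·3.142e+04·0.0994 = 0 + j3123 Ω
Step 3 — Series combination: Z_total = R + L = 1340 + j3123 Ω = 3398∠66.8° Ω.
Step 4 — Power factor: PF = cos(φ) = Re(Z)/|Z| = 1340/3398 = 0.3943.
Step 5 — Type: Im(Z) = 3123 ⇒ lagging (phase φ = 66.8°).

PF = 0.3943 (lagging, φ = 66.8°)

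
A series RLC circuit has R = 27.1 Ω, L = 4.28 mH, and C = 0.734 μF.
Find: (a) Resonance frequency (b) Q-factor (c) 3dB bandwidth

Step 1 — Resonance condition Im(Z)=0 gives ω₀ = 1/√(LC).
Step 2 — ω₀ = 1/√(0.00428·7.34e-07) = 1.784e+04 rad/s.
Step 3 — f₀ = ω₀/(2π) = 2840 Hz.
Step 4 — Series Q: Q = ω₀L/R = 1.784e+04·0.00428/27.1 = 2.818.
Step 5 — 3dB bandwidth: Δω = ω₀/Q = 6332 rad/s; BW = Δω/(2π) = 1008 Hz.

(a) f₀ = 2840 Hz  (b) Q = 2.818  (c) BW = 1008 Hz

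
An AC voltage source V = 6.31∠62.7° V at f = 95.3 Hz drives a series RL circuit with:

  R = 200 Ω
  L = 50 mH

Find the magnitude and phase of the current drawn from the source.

Step 1 — Angular frequency: ω = 2π·f = 2π·95.3 = 598.8 rad/s.
Step 2 — Component impedances:
  R: Z = R = 200 Ω
  L: Z = jωL = j·598.8·0.05 = 0 + j29.94 Ω
Step 3 — Series combination: Z_total = R + L = 200 + j29.94 Ω = 202.2∠8.5° Ω.
Step 4 — Source phasor: V = 6.31∠62.7° V = 2.894 + j5.607 V.
Step 5 — Ohm's law: I = V / Z_total = (2.894 + j5.607) / (200 + j29.94) = 0.01826 + j0.0253 A.
Step 6 — Convert to polar: |I| = 0.0312 A, ∠I = 54.2°.

I = 0.0312∠54.2° A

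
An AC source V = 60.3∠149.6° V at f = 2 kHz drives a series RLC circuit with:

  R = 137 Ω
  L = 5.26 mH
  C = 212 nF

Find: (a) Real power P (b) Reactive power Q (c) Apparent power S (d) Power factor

Step 1 — Angular frequency: ω = 2π·f = 2π·2000 = 1.257e+04 rad/s.
Step 2 — Component impedances:
  R: Z = R = 137 Ω
  L: Z = jωL = j·1.257e+04·0.00526 = 0 + j66.1 Ω
  C: Z = 1/(jωC) = -j/(ω·C) = 0 - j375.4 Ω
Step 3 — Series combination: Z_total = R + L + C = 137 - j309.3 Ω = 338.3∠-66.1° Ω.
Step 4 — Source phasor: V = 60.3∠149.6° V = -52.01 + j30.51 V.
Step 5 — Current: I = V / Z = -0.1448 - j0.104 A = 0.1783∠-144.3° A.
Step 6 — Complex power: S = V·I* = 4.354 - j9.828 VA.
Step 7 — Real power: P = Re(S) = 4.354 W.
Step 8 — Reactive power: Q = Im(S) = -9.828 VAR.
Step 9 — Apparent power: |S| = 10.75 VA.
Step 10 — Power factor: PF = P/|S| = 0.405 (leading).

(a) P = 4.354 W  (b) Q = -9.828 VAR  (c) S = 10.75 VA  (d) PF = 0.405 (leading)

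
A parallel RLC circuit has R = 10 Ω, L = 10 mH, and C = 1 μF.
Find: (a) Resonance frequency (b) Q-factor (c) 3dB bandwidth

Step 1 — Resonance: ω₀ = 1/√(LC) = 1/√(0.01·1e-06) = 1e+04 rad/s.
Step 2 — f₀ = ω₀/(2π) = 1592 Hz.
Step 3 — Parallel Q: Q = R/(ω₀L) = 10/(1e+04·0.01) = 0.1.
Step 4 — Bandwidth: Δω = ω₀/Q = 1e+05 rad/s; BW = Δω/(2π) = 1.592e+04 Hz.

(a) f₀ = 1592 Hz  (b) Q = 0.1  (c) BW = 1.592e+04 Hz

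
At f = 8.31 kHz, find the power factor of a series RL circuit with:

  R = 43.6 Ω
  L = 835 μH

Step 1 — Angular frequency: ω = 2π·f = 2π·8310 = 5.221e+04 rad/s.
Step 2 — Component impedances:
  R: Z = R = 43.6 Ω
  L: Z = jωL = j·5.221e+04·0.000835 = 0 + j43.6 Ω
Step 3 — Series combination: Z_total = R + L = 43.6 + j43.6 Ω = 61.66∠45.0° Ω.
Step 4 — Power factor: PF = cos(φ) = Re(Z)/|Z| = 43.6/61.66 = 0.7071.
Step 5 — Type: Im(Z) = 43.6 ⇒ lagging (phase φ = 45.0°).

PF = 0.7071 (lagging, φ = 45.0°)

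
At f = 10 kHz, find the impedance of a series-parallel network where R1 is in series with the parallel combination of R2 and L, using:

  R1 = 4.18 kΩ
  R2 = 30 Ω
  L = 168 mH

Step 1 — Angular frequency: ω = 2π·f = 2π·1e+04 = 6.283e+04 rad/s.
Step 2 — Component impedances:
  R1: Z = R = 4180 Ω
  R2: Z = R = 30 Ω
  L: Z = jωL = j·6.283e+04·0.168 = 0 + j1.056e+04 Ω
Step 3 — Parallel branch: R2 || L = 1/(1/R2 + 1/L) = 30 + j0.08526 Ω.
Step 4 — Series with R1: Z_total = R1 + (R2 || L) = 4210 + j0.08526 Ω = 4210∠0.0° Ω.

Z = 4210 + j0.08526 Ω = 4210∠0.0° Ω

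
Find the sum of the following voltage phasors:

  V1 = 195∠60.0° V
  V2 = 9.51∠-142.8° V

Step 1 — Convert each phasor to rectangular form:
  V1 = 195·(cos(60.0°) + j·sin(60.0°)) = 97.5 + j168.9 V
  V2 = 9.51·(cos(-142.8°) + j·sin(-142.8°)) = -7.575 - j5.75 V
Step 2 — Sum components: V_total = 89.93 + j163.1 V.
Step 3 — Convert to polar: |V_total| = 186.3 V, ∠V_total = 61.1°.

V_total = 186.3∠61.1° V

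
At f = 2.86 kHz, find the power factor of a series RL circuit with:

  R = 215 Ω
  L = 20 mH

Step 1 — Angular frequency: ω = 2π·f = 2π·2860 = 1.797e+04 rad/s.
Step 2 — Component impedances:
  R: Z = R = 215 Ω
  L: Z = jωL = j·1.797e+04·0.02 = 0 + j359.4 Ω
Step 3 — Series combination: Z_total = R + L = 215 + j359.4 Ω = 418.8∠59.1° Ω.
Step 4 — Power factor: PF = cos(φ) = Re(Z)/|Z| = 215/418.8 = 0.5134.
Step 5 — Type: Im(Z) = 359.4 ⇒ lagging (phase φ = 59.1°).

PF = 0.5134 (lagging, φ = 59.1°)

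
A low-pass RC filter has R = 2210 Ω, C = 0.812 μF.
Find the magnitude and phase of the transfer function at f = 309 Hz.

Step 1 — Angular frequency: ω = 2π·309 = 1942 rad/s.
Step 2 — Transfer function: H(jω) = 1/(1 + jωRC).
Step 3 — Denominator: 1 + jωRC = 1 + j·1942·2210·8.12e-07 = 1 + j3.484.
Step 4 — H = 0.07611 - j0.2652.
Step 5 — Magnitude: |H| = 0.2759 (-11.2 dB); phase: φ = -74.0°.

|H| = 0.2759 (-11.2 dB), φ = -74.0°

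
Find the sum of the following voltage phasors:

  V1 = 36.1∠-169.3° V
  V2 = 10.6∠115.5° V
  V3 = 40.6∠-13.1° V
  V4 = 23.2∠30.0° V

Step 1 — Convert each phasor to rectangular form:
  V1 = 36.1·(cos(-169.3°) + j·sin(-169.3°)) = -35.47 - j6.703 V
  V2 = 10.6·(cos(115.5°) + j·sin(115.5°)) = -4.563 + j9.567 V
  V3 = 40.6·(cos(-13.1°) + j·sin(-13.1°)) = 39.54 - j9.202 V
  V4 = 23.2·(cos(30.0°) + j·sin(30.0°)) = 20.09 + j11.6 V
Step 2 — Sum components: V_total = 19.6 + j5.263 V.
Step 3 — Convert to polar: |V_total| = 20.29 V, ∠V_total = 15.0°.

V_total = 20.29∠15.0° V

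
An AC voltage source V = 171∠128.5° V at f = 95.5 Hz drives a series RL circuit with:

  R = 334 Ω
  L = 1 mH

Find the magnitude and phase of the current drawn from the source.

Step 1 — Angular frequency: ω = 2π·f = 2π·95.5 = 600 rad/s.
Step 2 — Component impedances:
  R: Z = R = 334 Ω
  L: Z = jωL = j·600·0.001 = 0 + j0.6 Ω
Step 3 — Series combination: Z_total = R + L = 334 + j0.6 Ω = 334∠0.1° Ω.
Step 4 — Source phasor: V = 171∠128.5° V = -106.5 + j133.8 V.
Step 5 — Ohm's law: I = V / Z_total = (-106.5 + j133.8) / (334 + j0.6) = -0.318 + j0.4012 A.
Step 6 — Convert to polar: |I| = 0.512 A, ∠I = 128.4°.

I = 0.512∠128.4° A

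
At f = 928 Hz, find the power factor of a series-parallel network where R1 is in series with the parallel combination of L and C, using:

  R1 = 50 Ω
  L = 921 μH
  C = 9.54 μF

Step 1 — Angular frequency: ω = 2π·f = 2π·928 = 5831 rad/s.
Step 2 — Component impedances:
  R1: Z = R = 50 Ω
  L: Z = jωL = j·5831·0.000921 = 0 + j5.37 Ω
  C: Z = 1/(jωC) = -j/(ω·C) = 0 - j17.98 Ω
Step 3 — Parallel branch: L || C = 1/(1/L + 1/C) = 0 + j7.658 Ω.
Step 4 — Series with R1: Z_total = R1 + (L || C) = 50 + j7.658 Ω = 50.58∠8.7° Ω.
Step 5 — Power factor: PF = cos(φ) = Re(Z)/|Z| = 50/50.58 = 0.9885.
Step 6 — Type: Im(Z) = 7.658 ⇒ lagging (phase φ = 8.7°).

PF = 0.9885 (lagging, φ = 8.7°)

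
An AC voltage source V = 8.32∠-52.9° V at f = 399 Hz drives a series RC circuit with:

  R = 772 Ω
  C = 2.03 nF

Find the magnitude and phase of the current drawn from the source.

Step 1 — Angular frequency: ω = 2π·f = 2π·399 = 2507 rad/s.
Step 2 — Component impedances:
  R: Z = R = 772 Ω
  C: Z = 1/(jωC) = -j/(ω·C) = 0 - j1.965e+05 Ω
Step 3 — Series combination: Z_total = R + C = 772 - j1.965e+05 Ω = 1.965e+05∠-89.8° Ω.
Step 4 — Source phasor: V = 8.32∠-52.9° V = 5.019 - j6.636 V.
Step 5 — Ohm's law: I = V / Z_total = (5.019 - j6.636) / (772 - j1.965e+05) = 3.387e-05 + j2.541e-05 A.
Step 6 — Convert to polar: |I| = 4.234e-05 A, ∠I = 36.9°.

I = 4.234e-05∠36.9° A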